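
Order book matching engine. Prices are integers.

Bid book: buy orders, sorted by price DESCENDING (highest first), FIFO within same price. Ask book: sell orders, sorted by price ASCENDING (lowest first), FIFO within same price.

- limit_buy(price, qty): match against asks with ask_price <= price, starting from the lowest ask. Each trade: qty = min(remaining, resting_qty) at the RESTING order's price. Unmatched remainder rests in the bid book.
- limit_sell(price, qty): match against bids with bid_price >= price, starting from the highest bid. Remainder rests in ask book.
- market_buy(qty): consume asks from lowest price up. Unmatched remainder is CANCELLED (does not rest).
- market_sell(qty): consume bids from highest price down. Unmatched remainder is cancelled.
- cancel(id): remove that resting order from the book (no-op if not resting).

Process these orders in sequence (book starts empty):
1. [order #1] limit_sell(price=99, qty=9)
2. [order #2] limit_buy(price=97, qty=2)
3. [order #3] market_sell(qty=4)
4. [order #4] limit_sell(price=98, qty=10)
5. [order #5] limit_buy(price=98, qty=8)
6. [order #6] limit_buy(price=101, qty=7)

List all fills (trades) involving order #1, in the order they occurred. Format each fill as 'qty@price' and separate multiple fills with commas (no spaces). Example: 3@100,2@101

Answer: 5@99

Derivation:
After op 1 [order #1] limit_sell(price=99, qty=9): fills=none; bids=[-] asks=[#1:9@99]
After op 2 [order #2] limit_buy(price=97, qty=2): fills=none; bids=[#2:2@97] asks=[#1:9@99]
After op 3 [order #3] market_sell(qty=4): fills=#2x#3:2@97; bids=[-] asks=[#1:9@99]
After op 4 [order #4] limit_sell(price=98, qty=10): fills=none; bids=[-] asks=[#4:10@98 #1:9@99]
After op 5 [order #5] limit_buy(price=98, qty=8): fills=#5x#4:8@98; bids=[-] asks=[#4:2@98 #1:9@99]
After op 6 [order #6] limit_buy(price=101, qty=7): fills=#6x#4:2@98 #6x#1:5@99; bids=[-] asks=[#1:4@99]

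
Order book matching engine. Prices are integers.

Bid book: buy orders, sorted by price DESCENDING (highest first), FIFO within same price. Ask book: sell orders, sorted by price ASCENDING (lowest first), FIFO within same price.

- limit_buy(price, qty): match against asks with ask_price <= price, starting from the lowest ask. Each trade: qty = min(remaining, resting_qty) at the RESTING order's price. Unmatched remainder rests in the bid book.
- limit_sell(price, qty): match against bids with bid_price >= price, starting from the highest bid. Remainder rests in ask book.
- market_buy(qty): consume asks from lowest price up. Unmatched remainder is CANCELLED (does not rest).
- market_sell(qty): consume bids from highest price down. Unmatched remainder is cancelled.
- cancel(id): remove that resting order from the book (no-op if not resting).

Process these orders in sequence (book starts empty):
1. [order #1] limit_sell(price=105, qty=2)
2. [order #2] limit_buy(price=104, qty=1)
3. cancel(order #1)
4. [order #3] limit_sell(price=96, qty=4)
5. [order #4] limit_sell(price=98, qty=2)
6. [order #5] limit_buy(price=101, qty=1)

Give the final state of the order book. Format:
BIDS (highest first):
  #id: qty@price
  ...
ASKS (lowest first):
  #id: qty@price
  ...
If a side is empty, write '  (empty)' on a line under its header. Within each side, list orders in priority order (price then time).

Answer: BIDS (highest first):
  (empty)
ASKS (lowest first):
  #3: 2@96
  #4: 2@98

Derivation:
After op 1 [order #1] limit_sell(price=105, qty=2): fills=none; bids=[-] asks=[#1:2@105]
After op 2 [order #2] limit_buy(price=104, qty=1): fills=none; bids=[#2:1@104] asks=[#1:2@105]
After op 3 cancel(order #1): fills=none; bids=[#2:1@104] asks=[-]
After op 4 [order #3] limit_sell(price=96, qty=4): fills=#2x#3:1@104; bids=[-] asks=[#3:3@96]
After op 5 [order #4] limit_sell(price=98, qty=2): fills=none; bids=[-] asks=[#3:3@96 #4:2@98]
After op 6 [order #5] limit_buy(price=101, qty=1): fills=#5x#3:1@96; bids=[-] asks=[#3:2@96 #4:2@98]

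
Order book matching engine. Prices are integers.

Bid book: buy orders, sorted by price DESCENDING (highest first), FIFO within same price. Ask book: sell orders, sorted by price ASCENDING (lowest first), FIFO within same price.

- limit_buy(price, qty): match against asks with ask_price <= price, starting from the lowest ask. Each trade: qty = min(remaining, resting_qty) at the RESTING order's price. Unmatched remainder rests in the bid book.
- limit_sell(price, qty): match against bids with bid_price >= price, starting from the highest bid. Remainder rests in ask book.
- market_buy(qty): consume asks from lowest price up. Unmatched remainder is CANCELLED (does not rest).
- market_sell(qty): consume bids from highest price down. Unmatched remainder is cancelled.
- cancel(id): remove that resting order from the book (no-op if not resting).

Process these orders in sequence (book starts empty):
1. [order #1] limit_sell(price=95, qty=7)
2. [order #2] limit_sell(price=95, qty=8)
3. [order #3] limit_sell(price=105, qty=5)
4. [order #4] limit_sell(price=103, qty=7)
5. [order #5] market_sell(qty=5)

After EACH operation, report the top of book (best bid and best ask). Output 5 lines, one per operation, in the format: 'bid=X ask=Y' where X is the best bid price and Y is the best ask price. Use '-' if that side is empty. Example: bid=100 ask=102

Answer: bid=- ask=95
bid=- ask=95
bid=- ask=95
bid=- ask=95
bid=- ask=95

Derivation:
After op 1 [order #1] limit_sell(price=95, qty=7): fills=none; bids=[-] asks=[#1:7@95]
After op 2 [order #2] limit_sell(price=95, qty=8): fills=none; bids=[-] asks=[#1:7@95 #2:8@95]
After op 3 [order #3] limit_sell(price=105, qty=5): fills=none; bids=[-] asks=[#1:7@95 #2:8@95 #3:5@105]
After op 4 [order #4] limit_sell(price=103, qty=7): fills=none; bids=[-] asks=[#1:7@95 #2:8@95 #4:7@103 #3:5@105]
After op 5 [order #5] market_sell(qty=5): fills=none; bids=[-] asks=[#1:7@95 #2:8@95 #4:7@103 #3:5@105]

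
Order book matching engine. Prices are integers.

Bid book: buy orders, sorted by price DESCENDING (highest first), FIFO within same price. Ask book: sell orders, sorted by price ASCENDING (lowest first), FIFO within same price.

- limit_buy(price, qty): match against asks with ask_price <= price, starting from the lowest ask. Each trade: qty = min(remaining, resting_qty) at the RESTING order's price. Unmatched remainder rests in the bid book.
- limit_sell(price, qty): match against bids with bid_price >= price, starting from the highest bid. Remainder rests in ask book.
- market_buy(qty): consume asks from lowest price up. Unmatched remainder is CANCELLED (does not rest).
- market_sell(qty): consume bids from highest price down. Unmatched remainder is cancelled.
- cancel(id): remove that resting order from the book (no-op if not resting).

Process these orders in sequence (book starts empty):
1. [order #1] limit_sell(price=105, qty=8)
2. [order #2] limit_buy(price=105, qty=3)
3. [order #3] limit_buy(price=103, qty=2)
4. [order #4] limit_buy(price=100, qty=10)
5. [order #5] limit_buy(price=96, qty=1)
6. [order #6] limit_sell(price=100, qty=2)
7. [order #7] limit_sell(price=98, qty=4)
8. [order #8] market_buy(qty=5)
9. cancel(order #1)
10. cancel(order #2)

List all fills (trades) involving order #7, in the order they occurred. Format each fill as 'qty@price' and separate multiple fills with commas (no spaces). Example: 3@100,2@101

Answer: 4@100

Derivation:
After op 1 [order #1] limit_sell(price=105, qty=8): fills=none; bids=[-] asks=[#1:8@105]
After op 2 [order #2] limit_buy(price=105, qty=3): fills=#2x#1:3@105; bids=[-] asks=[#1:5@105]
After op 3 [order #3] limit_buy(price=103, qty=2): fills=none; bids=[#3:2@103] asks=[#1:5@105]
After op 4 [order #4] limit_buy(price=100, qty=10): fills=none; bids=[#3:2@103 #4:10@100] asks=[#1:5@105]
After op 5 [order #5] limit_buy(price=96, qty=1): fills=none; bids=[#3:2@103 #4:10@100 #5:1@96] asks=[#1:5@105]
After op 6 [order #6] limit_sell(price=100, qty=2): fills=#3x#6:2@103; bids=[#4:10@100 #5:1@96] asks=[#1:5@105]
After op 7 [order #7] limit_sell(price=98, qty=4): fills=#4x#7:4@100; bids=[#4:6@100 #5:1@96] asks=[#1:5@105]
After op 8 [order #8] market_buy(qty=5): fills=#8x#1:5@105; bids=[#4:6@100 #5:1@96] asks=[-]
After op 9 cancel(order #1): fills=none; bids=[#4:6@100 #5:1@96] asks=[-]
After op 10 cancel(order #2): fills=none; bids=[#4:6@100 #5:1@96] asks=[-]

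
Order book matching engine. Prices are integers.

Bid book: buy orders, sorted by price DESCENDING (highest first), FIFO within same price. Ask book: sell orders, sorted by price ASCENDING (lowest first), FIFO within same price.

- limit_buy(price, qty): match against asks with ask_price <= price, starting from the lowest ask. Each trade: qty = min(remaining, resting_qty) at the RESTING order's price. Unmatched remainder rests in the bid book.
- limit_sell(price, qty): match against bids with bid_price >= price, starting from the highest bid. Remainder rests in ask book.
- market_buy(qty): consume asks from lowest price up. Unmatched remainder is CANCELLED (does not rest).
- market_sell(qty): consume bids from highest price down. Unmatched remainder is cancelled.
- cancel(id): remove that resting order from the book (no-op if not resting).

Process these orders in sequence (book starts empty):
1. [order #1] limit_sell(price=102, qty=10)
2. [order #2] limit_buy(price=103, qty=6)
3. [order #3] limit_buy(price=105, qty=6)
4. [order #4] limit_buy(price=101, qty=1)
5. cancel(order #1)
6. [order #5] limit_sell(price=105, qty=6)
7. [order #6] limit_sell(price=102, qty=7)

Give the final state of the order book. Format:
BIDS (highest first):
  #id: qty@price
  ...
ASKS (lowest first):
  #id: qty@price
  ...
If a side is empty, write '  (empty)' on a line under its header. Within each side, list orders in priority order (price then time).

Answer: BIDS (highest first):
  #4: 1@101
ASKS (lowest first):
  #6: 7@102
  #5: 4@105

Derivation:
After op 1 [order #1] limit_sell(price=102, qty=10): fills=none; bids=[-] asks=[#1:10@102]
After op 2 [order #2] limit_buy(price=103, qty=6): fills=#2x#1:6@102; bids=[-] asks=[#1:4@102]
After op 3 [order #3] limit_buy(price=105, qty=6): fills=#3x#1:4@102; bids=[#3:2@105] asks=[-]
After op 4 [order #4] limit_buy(price=101, qty=1): fills=none; bids=[#3:2@105 #4:1@101] asks=[-]
After op 5 cancel(order #1): fills=none; bids=[#3:2@105 #4:1@101] asks=[-]
After op 6 [order #5] limit_sell(price=105, qty=6): fills=#3x#5:2@105; bids=[#4:1@101] asks=[#5:4@105]
After op 7 [order #6] limit_sell(price=102, qty=7): fills=none; bids=[#4:1@101] asks=[#6:7@102 #5:4@105]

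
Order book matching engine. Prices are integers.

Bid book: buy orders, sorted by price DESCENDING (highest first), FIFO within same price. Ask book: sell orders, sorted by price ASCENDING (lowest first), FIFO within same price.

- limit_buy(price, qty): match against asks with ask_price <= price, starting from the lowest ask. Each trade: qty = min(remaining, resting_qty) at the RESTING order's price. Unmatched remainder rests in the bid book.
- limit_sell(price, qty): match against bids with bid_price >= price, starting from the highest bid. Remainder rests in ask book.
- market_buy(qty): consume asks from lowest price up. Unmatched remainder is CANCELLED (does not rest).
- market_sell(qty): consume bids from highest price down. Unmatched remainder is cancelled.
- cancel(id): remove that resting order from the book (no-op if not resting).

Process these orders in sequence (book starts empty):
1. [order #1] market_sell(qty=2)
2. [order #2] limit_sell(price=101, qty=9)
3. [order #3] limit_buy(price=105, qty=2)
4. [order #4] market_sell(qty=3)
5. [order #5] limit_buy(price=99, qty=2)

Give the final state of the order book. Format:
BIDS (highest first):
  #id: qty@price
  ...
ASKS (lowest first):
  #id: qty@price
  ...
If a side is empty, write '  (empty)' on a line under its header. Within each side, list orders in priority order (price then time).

Answer: BIDS (highest first):
  #5: 2@99
ASKS (lowest first):
  #2: 7@101

Derivation:
After op 1 [order #1] market_sell(qty=2): fills=none; bids=[-] asks=[-]
After op 2 [order #2] limit_sell(price=101, qty=9): fills=none; bids=[-] asks=[#2:9@101]
After op 3 [order #3] limit_buy(price=105, qty=2): fills=#3x#2:2@101; bids=[-] asks=[#2:7@101]
After op 4 [order #4] market_sell(qty=3): fills=none; bids=[-] asks=[#2:7@101]
After op 5 [order #5] limit_buy(price=99, qty=2): fills=none; bids=[#5:2@99] asks=[#2:7@101]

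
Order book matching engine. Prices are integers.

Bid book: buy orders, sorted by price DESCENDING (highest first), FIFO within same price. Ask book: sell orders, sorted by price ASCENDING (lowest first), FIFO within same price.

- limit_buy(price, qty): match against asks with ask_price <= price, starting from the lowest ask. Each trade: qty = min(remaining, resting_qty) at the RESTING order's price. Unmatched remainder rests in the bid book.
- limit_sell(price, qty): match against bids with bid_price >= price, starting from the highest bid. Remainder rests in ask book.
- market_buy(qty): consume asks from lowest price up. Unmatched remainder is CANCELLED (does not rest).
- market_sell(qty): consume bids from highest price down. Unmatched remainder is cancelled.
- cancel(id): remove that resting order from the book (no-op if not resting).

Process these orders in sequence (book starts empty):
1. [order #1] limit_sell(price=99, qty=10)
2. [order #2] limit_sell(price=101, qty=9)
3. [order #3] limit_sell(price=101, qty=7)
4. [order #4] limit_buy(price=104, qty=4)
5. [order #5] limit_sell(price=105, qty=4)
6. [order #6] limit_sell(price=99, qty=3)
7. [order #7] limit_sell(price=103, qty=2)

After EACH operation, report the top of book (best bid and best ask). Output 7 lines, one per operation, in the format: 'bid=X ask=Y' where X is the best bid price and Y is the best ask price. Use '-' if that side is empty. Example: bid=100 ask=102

After op 1 [order #1] limit_sell(price=99, qty=10): fills=none; bids=[-] asks=[#1:10@99]
After op 2 [order #2] limit_sell(price=101, qty=9): fills=none; bids=[-] asks=[#1:10@99 #2:9@101]
After op 3 [order #3] limit_sell(price=101, qty=7): fills=none; bids=[-] asks=[#1:10@99 #2:9@101 #3:7@101]
After op 4 [order #4] limit_buy(price=104, qty=4): fills=#4x#1:4@99; bids=[-] asks=[#1:6@99 #2:9@101 #3:7@101]
After op 5 [order #5] limit_sell(price=105, qty=4): fills=none; bids=[-] asks=[#1:6@99 #2:9@101 #3:7@101 #5:4@105]
After op 6 [order #6] limit_sell(price=99, qty=3): fills=none; bids=[-] asks=[#1:6@99 #6:3@99 #2:9@101 #3:7@101 #5:4@105]
After op 7 [order #7] limit_sell(price=103, qty=2): fills=none; bids=[-] asks=[#1:6@99 #6:3@99 #2:9@101 #3:7@101 #7:2@103 #5:4@105]

Answer: bid=- ask=99
bid=- ask=99
bid=- ask=99
bid=- ask=99
bid=- ask=99
bid=- ask=99
bid=- ask=99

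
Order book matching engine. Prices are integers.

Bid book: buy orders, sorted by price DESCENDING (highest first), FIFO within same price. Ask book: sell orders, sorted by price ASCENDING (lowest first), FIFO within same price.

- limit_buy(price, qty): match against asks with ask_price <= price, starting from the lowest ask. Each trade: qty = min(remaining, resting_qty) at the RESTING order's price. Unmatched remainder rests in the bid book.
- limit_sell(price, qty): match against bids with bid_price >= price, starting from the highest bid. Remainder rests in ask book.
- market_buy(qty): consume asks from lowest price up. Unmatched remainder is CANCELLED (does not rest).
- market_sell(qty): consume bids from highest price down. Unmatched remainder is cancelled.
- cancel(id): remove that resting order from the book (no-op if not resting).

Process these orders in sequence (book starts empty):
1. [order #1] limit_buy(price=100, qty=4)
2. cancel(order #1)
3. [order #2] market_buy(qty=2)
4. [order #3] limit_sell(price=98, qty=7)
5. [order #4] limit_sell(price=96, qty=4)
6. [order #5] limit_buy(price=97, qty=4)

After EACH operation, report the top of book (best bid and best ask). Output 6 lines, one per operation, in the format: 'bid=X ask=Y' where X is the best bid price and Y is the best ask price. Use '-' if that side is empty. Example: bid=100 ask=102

After op 1 [order #1] limit_buy(price=100, qty=4): fills=none; bids=[#1:4@100] asks=[-]
After op 2 cancel(order #1): fills=none; bids=[-] asks=[-]
After op 3 [order #2] market_buy(qty=2): fills=none; bids=[-] asks=[-]
After op 4 [order #3] limit_sell(price=98, qty=7): fills=none; bids=[-] asks=[#3:7@98]
After op 5 [order #4] limit_sell(price=96, qty=4): fills=none; bids=[-] asks=[#4:4@96 #3:7@98]
After op 6 [order #5] limit_buy(price=97, qty=4): fills=#5x#4:4@96; bids=[-] asks=[#3:7@98]

Answer: bid=100 ask=-
bid=- ask=-
bid=- ask=-
bid=- ask=98
bid=- ask=96
bid=- ask=98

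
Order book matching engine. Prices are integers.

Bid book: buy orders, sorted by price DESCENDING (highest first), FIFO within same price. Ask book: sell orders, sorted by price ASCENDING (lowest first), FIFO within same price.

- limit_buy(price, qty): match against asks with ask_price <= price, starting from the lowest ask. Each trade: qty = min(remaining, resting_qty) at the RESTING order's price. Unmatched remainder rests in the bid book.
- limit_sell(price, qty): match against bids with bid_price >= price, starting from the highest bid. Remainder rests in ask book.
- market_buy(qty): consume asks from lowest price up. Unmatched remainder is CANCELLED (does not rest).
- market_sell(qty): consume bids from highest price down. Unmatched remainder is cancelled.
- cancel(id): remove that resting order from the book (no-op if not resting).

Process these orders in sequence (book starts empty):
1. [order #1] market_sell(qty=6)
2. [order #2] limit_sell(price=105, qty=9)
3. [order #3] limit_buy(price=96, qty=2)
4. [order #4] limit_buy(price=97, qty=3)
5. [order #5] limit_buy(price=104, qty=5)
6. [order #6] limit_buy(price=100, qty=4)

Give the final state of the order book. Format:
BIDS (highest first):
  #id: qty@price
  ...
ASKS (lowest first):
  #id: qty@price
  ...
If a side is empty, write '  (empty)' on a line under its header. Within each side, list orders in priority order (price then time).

After op 1 [order #1] market_sell(qty=6): fills=none; bids=[-] asks=[-]
After op 2 [order #2] limit_sell(price=105, qty=9): fills=none; bids=[-] asks=[#2:9@105]
After op 3 [order #3] limit_buy(price=96, qty=2): fills=none; bids=[#3:2@96] asks=[#2:9@105]
After op 4 [order #4] limit_buy(price=97, qty=3): fills=none; bids=[#4:3@97 #3:2@96] asks=[#2:9@105]
After op 5 [order #5] limit_buy(price=104, qty=5): fills=none; bids=[#5:5@104 #4:3@97 #3:2@96] asks=[#2:9@105]
After op 6 [order #6] limit_buy(price=100, qty=4): fills=none; bids=[#5:5@104 #6:4@100 #4:3@97 #3:2@96] asks=[#2:9@105]

Answer: BIDS (highest first):
  #5: 5@104
  #6: 4@100
  #4: 3@97
  #3: 2@96
ASKS (lowest first):
  #2: 9@105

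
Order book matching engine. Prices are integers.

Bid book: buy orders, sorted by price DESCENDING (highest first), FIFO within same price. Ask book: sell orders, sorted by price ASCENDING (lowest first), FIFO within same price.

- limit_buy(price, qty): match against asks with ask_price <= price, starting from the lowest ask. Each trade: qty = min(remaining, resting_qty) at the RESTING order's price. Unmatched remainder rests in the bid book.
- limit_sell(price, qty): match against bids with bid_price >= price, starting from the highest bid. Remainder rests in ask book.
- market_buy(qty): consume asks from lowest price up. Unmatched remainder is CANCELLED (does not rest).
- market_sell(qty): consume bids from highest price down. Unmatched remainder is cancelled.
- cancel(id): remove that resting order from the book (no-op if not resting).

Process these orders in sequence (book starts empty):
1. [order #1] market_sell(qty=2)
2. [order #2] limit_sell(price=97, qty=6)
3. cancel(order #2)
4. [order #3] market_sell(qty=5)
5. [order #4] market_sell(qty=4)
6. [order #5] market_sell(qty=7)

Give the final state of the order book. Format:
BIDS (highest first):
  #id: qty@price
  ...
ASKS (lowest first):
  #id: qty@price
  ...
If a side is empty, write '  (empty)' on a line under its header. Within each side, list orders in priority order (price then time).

After op 1 [order #1] market_sell(qty=2): fills=none; bids=[-] asks=[-]
After op 2 [order #2] limit_sell(price=97, qty=6): fills=none; bids=[-] asks=[#2:6@97]
After op 3 cancel(order #2): fills=none; bids=[-] asks=[-]
After op 4 [order #3] market_sell(qty=5): fills=none; bids=[-] asks=[-]
After op 5 [order #4] market_sell(qty=4): fills=none; bids=[-] asks=[-]
After op 6 [order #5] market_sell(qty=7): fills=none; bids=[-] asks=[-]

Answer: BIDS (highest first):
  (empty)
ASKS (lowest first):
  (empty)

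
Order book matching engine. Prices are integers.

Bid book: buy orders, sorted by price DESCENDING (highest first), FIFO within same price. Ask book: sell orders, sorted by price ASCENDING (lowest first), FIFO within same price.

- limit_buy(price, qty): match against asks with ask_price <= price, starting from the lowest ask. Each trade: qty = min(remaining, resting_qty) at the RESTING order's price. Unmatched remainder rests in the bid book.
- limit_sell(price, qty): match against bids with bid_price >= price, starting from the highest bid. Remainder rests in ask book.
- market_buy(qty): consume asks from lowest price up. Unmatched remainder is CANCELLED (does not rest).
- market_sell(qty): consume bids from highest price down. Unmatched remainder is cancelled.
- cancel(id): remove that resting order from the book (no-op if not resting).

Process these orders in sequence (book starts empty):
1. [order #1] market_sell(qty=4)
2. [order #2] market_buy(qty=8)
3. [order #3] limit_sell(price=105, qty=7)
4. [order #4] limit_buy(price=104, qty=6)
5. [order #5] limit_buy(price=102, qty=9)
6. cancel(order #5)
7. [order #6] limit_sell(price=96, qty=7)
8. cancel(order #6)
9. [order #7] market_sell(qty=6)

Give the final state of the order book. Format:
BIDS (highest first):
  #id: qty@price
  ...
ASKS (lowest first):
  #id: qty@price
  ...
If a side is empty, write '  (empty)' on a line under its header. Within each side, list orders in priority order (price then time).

After op 1 [order #1] market_sell(qty=4): fills=none; bids=[-] asks=[-]
After op 2 [order #2] market_buy(qty=8): fills=none; bids=[-] asks=[-]
After op 3 [order #3] limit_sell(price=105, qty=7): fills=none; bids=[-] asks=[#3:7@105]
After op 4 [order #4] limit_buy(price=104, qty=6): fills=none; bids=[#4:6@104] asks=[#3:7@105]
After op 5 [order #5] limit_buy(price=102, qty=9): fills=none; bids=[#4:6@104 #5:9@102] asks=[#3:7@105]
After op 6 cancel(order #5): fills=none; bids=[#4:6@104] asks=[#3:7@105]
After op 7 [order #6] limit_sell(price=96, qty=7): fills=#4x#6:6@104; bids=[-] asks=[#6:1@96 #3:7@105]
After op 8 cancel(order #6): fills=none; bids=[-] asks=[#3:7@105]
After op 9 [order #7] market_sell(qty=6): fills=none; bids=[-] asks=[#3:7@105]

Answer: BIDS (highest first):
  (empty)
ASKS (lowest first):
  #3: 7@105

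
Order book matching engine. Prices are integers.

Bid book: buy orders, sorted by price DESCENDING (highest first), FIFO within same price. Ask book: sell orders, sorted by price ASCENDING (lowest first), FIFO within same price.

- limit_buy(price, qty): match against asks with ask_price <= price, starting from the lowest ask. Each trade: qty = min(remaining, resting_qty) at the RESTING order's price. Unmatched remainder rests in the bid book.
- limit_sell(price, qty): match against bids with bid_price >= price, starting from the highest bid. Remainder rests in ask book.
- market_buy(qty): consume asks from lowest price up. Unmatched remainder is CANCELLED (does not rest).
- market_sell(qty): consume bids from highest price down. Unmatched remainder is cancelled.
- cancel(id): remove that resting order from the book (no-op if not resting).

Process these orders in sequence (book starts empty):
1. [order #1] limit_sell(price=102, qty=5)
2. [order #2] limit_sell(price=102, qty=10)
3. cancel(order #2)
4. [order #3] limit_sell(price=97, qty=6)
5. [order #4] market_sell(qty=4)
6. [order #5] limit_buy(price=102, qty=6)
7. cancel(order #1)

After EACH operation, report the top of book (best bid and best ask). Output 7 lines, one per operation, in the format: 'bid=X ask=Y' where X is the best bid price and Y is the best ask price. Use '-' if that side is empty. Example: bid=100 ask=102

Answer: bid=- ask=102
bid=- ask=102
bid=- ask=102
bid=- ask=97
bid=- ask=97
bid=- ask=102
bid=- ask=-

Derivation:
After op 1 [order #1] limit_sell(price=102, qty=5): fills=none; bids=[-] asks=[#1:5@102]
After op 2 [order #2] limit_sell(price=102, qty=10): fills=none; bids=[-] asks=[#1:5@102 #2:10@102]
After op 3 cancel(order #2): fills=none; bids=[-] asks=[#1:5@102]
After op 4 [order #3] limit_sell(price=97, qty=6): fills=none; bids=[-] asks=[#3:6@97 #1:5@102]
After op 5 [order #4] market_sell(qty=4): fills=none; bids=[-] asks=[#3:6@97 #1:5@102]
After op 6 [order #5] limit_buy(price=102, qty=6): fills=#5x#3:6@97; bids=[-] asks=[#1:5@102]
After op 7 cancel(order #1): fills=none; bids=[-] asks=[-]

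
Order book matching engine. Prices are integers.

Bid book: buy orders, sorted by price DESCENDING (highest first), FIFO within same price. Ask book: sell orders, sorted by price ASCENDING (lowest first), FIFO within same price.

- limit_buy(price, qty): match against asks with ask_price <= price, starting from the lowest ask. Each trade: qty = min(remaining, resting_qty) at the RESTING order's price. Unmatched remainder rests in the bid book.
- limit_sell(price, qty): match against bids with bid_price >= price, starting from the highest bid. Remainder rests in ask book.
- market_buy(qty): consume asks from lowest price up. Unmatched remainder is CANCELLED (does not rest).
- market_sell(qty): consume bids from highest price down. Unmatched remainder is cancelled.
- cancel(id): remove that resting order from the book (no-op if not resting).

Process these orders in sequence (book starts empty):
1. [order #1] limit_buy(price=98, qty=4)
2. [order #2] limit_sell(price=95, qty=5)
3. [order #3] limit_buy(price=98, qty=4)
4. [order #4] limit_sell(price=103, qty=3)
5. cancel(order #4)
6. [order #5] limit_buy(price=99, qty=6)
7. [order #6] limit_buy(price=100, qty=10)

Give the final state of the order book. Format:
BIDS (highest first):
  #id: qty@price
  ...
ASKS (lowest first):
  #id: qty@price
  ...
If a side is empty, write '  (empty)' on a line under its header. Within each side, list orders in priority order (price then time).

Answer: BIDS (highest first):
  #6: 10@100
  #5: 6@99
  #3: 3@98
ASKS (lowest first):
  (empty)

Derivation:
After op 1 [order #1] limit_buy(price=98, qty=4): fills=none; bids=[#1:4@98] asks=[-]
After op 2 [order #2] limit_sell(price=95, qty=5): fills=#1x#2:4@98; bids=[-] asks=[#2:1@95]
After op 3 [order #3] limit_buy(price=98, qty=4): fills=#3x#2:1@95; bids=[#3:3@98] asks=[-]
After op 4 [order #4] limit_sell(price=103, qty=3): fills=none; bids=[#3:3@98] asks=[#4:3@103]
After op 5 cancel(order #4): fills=none; bids=[#3:3@98] asks=[-]
After op 6 [order #5] limit_buy(price=99, qty=6): fills=none; bids=[#5:6@99 #3:3@98] asks=[-]
After op 7 [order #6] limit_buy(price=100, qty=10): fills=none; bids=[#6:10@100 #5:6@99 #3:3@98] asks=[-]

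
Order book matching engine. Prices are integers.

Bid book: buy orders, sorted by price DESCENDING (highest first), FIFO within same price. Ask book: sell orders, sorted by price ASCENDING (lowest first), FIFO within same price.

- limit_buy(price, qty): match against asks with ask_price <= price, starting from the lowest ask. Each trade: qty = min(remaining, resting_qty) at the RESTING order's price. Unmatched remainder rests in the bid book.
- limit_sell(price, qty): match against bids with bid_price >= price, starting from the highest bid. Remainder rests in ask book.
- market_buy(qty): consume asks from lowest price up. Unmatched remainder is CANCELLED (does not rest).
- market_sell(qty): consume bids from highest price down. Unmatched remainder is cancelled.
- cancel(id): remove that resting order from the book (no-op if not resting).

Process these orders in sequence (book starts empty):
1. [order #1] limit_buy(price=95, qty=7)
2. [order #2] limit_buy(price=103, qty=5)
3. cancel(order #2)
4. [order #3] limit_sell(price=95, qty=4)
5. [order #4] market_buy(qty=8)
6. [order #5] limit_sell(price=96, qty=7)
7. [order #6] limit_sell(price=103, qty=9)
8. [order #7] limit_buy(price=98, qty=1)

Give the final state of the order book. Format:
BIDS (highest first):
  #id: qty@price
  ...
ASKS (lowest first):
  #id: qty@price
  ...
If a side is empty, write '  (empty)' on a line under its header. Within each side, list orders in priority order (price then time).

After op 1 [order #1] limit_buy(price=95, qty=7): fills=none; bids=[#1:7@95] asks=[-]
After op 2 [order #2] limit_buy(price=103, qty=5): fills=none; bids=[#2:5@103 #1:7@95] asks=[-]
After op 3 cancel(order #2): fills=none; bids=[#1:7@95] asks=[-]
After op 4 [order #3] limit_sell(price=95, qty=4): fills=#1x#3:4@95; bids=[#1:3@95] asks=[-]
After op 5 [order #4] market_buy(qty=8): fills=none; bids=[#1:3@95] asks=[-]
After op 6 [order #5] limit_sell(price=96, qty=7): fills=none; bids=[#1:3@95] asks=[#5:7@96]
After op 7 [order #6] limit_sell(price=103, qty=9): fills=none; bids=[#1:3@95] asks=[#5:7@96 #6:9@103]
After op 8 [order #7] limit_buy(price=98, qty=1): fills=#7x#5:1@96; bids=[#1:3@95] asks=[#5:6@96 #6:9@103]

Answer: BIDS (highest first):
  #1: 3@95
ASKS (lowest first):
  #5: 6@96
  #6: 9@103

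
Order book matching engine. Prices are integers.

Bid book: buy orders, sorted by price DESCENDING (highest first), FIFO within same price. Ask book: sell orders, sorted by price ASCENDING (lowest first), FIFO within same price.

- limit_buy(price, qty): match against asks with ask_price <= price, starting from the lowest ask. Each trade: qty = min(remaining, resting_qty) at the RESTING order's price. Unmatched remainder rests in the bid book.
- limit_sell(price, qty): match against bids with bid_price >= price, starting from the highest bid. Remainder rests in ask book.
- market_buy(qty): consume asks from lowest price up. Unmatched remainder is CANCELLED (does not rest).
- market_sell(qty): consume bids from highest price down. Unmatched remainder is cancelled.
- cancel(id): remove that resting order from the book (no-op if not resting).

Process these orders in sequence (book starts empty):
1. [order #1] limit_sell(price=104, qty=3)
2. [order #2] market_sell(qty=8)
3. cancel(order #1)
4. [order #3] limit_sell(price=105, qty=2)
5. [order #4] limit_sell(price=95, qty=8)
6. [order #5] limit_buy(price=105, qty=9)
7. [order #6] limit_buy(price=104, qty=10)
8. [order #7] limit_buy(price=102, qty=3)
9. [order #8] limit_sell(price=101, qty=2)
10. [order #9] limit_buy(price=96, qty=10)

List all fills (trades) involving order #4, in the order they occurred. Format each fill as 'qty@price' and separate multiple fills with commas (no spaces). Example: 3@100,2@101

After op 1 [order #1] limit_sell(price=104, qty=3): fills=none; bids=[-] asks=[#1:3@104]
After op 2 [order #2] market_sell(qty=8): fills=none; bids=[-] asks=[#1:3@104]
After op 3 cancel(order #1): fills=none; bids=[-] asks=[-]
After op 4 [order #3] limit_sell(price=105, qty=2): fills=none; bids=[-] asks=[#3:2@105]
After op 5 [order #4] limit_sell(price=95, qty=8): fills=none; bids=[-] asks=[#4:8@95 #3:2@105]
After op 6 [order #5] limit_buy(price=105, qty=9): fills=#5x#4:8@95 #5x#3:1@105; bids=[-] asks=[#3:1@105]
After op 7 [order #6] limit_buy(price=104, qty=10): fills=none; bids=[#6:10@104] asks=[#3:1@105]
After op 8 [order #7] limit_buy(price=102, qty=3): fills=none; bids=[#6:10@104 #7:3@102] asks=[#3:1@105]
After op 9 [order #8] limit_sell(price=101, qty=2): fills=#6x#8:2@104; bids=[#6:8@104 #7:3@102] asks=[#3:1@105]
After op 10 [order #9] limit_buy(price=96, qty=10): fills=none; bids=[#6:8@104 #7:3@102 #9:10@96] asks=[#3:1@105]

Answer: 8@95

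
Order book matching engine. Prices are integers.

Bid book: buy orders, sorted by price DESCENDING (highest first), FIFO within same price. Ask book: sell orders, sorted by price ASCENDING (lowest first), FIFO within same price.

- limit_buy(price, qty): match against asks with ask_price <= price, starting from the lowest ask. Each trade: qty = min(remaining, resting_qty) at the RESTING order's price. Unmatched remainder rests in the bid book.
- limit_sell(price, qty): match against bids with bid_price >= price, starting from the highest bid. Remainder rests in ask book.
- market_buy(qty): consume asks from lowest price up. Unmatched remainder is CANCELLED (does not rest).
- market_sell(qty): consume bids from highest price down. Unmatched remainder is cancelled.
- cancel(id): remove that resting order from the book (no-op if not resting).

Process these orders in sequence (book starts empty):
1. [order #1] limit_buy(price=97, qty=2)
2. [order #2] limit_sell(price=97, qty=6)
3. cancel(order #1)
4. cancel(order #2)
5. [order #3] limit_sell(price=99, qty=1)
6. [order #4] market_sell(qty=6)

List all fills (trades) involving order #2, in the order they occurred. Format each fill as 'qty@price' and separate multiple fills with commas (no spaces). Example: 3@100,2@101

Answer: 2@97

Derivation:
After op 1 [order #1] limit_buy(price=97, qty=2): fills=none; bids=[#1:2@97] asks=[-]
After op 2 [order #2] limit_sell(price=97, qty=6): fills=#1x#2:2@97; bids=[-] asks=[#2:4@97]
After op 3 cancel(order #1): fills=none; bids=[-] asks=[#2:4@97]
After op 4 cancel(order #2): fills=none; bids=[-] asks=[-]
After op 5 [order #3] limit_sell(price=99, qty=1): fills=none; bids=[-] asks=[#3:1@99]
After op 6 [order #4] market_sell(qty=6): fills=none; bids=[-] asks=[#3:1@99]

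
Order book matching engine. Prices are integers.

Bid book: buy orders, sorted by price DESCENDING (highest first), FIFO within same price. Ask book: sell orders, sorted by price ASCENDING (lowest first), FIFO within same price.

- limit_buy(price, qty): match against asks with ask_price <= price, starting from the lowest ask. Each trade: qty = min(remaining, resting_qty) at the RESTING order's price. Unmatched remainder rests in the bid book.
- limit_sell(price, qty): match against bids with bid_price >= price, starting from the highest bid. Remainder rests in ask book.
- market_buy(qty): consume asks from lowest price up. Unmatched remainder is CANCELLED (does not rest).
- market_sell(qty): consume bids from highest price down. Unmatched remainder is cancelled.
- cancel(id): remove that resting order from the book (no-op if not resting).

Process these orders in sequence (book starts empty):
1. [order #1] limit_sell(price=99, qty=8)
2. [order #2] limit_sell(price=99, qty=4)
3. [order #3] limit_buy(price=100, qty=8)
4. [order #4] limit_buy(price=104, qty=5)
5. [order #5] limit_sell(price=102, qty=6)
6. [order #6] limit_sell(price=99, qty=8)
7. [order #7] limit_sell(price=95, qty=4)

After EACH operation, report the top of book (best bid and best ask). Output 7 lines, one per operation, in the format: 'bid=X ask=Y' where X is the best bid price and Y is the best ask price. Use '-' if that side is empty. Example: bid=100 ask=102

Answer: bid=- ask=99
bid=- ask=99
bid=- ask=99
bid=104 ask=-
bid=- ask=102
bid=- ask=99
bid=- ask=95

Derivation:
After op 1 [order #1] limit_sell(price=99, qty=8): fills=none; bids=[-] asks=[#1:8@99]
After op 2 [order #2] limit_sell(price=99, qty=4): fills=none; bids=[-] asks=[#1:8@99 #2:4@99]
After op 3 [order #3] limit_buy(price=100, qty=8): fills=#3x#1:8@99; bids=[-] asks=[#2:4@99]
After op 4 [order #4] limit_buy(price=104, qty=5): fills=#4x#2:4@99; bids=[#4:1@104] asks=[-]
After op 5 [order #5] limit_sell(price=102, qty=6): fills=#4x#5:1@104; bids=[-] asks=[#5:5@102]
After op 6 [order #6] limit_sell(price=99, qty=8): fills=none; bids=[-] asks=[#6:8@99 #5:5@102]
After op 7 [order #7] limit_sell(price=95, qty=4): fills=none; bids=[-] asks=[#7:4@95 #6:8@99 #5:5@102]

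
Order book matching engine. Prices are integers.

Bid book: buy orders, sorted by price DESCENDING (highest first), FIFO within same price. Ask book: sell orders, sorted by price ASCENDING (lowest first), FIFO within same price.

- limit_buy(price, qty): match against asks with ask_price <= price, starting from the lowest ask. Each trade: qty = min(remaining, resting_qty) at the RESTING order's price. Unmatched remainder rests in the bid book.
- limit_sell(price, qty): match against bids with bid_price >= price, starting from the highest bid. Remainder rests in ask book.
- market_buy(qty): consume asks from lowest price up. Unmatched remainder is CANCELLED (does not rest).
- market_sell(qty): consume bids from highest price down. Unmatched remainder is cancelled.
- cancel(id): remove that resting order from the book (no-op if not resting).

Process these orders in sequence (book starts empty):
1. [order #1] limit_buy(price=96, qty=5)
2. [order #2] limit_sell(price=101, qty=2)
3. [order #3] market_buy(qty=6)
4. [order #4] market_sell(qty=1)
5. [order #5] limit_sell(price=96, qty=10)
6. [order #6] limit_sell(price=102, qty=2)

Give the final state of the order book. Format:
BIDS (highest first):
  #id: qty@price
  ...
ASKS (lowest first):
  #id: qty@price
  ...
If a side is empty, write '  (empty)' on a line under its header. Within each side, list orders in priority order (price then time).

Answer: BIDS (highest first):
  (empty)
ASKS (lowest first):
  #5: 6@96
  #6: 2@102

Derivation:
After op 1 [order #1] limit_buy(price=96, qty=5): fills=none; bids=[#1:5@96] asks=[-]
After op 2 [order #2] limit_sell(price=101, qty=2): fills=none; bids=[#1:5@96] asks=[#2:2@101]
After op 3 [order #3] market_buy(qty=6): fills=#3x#2:2@101; bids=[#1:5@96] asks=[-]
After op 4 [order #4] market_sell(qty=1): fills=#1x#4:1@96; bids=[#1:4@96] asks=[-]
After op 5 [order #5] limit_sell(price=96, qty=10): fills=#1x#5:4@96; bids=[-] asks=[#5:6@96]
After op 6 [order #6] limit_sell(price=102, qty=2): fills=none; bids=[-] asks=[#5:6@96 #6:2@102]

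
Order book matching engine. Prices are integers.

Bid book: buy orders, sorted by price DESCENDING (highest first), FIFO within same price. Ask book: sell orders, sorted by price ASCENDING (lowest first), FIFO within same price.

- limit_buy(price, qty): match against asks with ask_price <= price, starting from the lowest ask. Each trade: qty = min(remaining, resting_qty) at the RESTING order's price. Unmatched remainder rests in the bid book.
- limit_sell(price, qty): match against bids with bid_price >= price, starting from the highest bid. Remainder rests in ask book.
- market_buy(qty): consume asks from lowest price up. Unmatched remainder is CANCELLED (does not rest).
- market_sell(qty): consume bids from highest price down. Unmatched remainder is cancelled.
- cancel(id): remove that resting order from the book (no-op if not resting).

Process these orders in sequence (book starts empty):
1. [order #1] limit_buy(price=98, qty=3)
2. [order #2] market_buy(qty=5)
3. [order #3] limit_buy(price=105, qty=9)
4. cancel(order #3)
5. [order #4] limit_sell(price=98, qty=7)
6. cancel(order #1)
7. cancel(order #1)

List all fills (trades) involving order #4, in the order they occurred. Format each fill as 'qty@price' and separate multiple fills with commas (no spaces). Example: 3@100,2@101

Answer: 3@98

Derivation:
After op 1 [order #1] limit_buy(price=98, qty=3): fills=none; bids=[#1:3@98] asks=[-]
After op 2 [order #2] market_buy(qty=5): fills=none; bids=[#1:3@98] asks=[-]
After op 3 [order #3] limit_buy(price=105, qty=9): fills=none; bids=[#3:9@105 #1:3@98] asks=[-]
After op 4 cancel(order #3): fills=none; bids=[#1:3@98] asks=[-]
After op 5 [order #4] limit_sell(price=98, qty=7): fills=#1x#4:3@98; bids=[-] asks=[#4:4@98]
After op 6 cancel(order #1): fills=none; bids=[-] asks=[#4:4@98]
After op 7 cancel(order #1): fills=none; bids=[-] asks=[#4:4@98]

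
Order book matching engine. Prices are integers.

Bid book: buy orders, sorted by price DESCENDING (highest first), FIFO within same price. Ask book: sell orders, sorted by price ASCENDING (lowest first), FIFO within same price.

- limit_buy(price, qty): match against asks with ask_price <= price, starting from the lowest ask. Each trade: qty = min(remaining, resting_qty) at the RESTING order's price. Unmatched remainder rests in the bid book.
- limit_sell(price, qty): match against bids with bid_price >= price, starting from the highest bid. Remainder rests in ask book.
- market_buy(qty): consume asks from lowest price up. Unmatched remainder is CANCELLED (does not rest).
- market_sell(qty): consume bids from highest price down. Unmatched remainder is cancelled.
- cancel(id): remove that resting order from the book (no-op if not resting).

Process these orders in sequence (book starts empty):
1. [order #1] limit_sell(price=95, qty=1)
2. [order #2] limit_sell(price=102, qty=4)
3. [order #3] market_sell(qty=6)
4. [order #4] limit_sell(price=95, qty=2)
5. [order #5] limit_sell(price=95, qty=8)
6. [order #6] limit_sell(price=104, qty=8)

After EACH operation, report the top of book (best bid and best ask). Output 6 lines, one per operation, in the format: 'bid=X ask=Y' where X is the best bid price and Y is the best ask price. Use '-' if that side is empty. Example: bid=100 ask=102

Answer: bid=- ask=95
bid=- ask=95
bid=- ask=95
bid=- ask=95
bid=- ask=95
bid=- ask=95

Derivation:
After op 1 [order #1] limit_sell(price=95, qty=1): fills=none; bids=[-] asks=[#1:1@95]
After op 2 [order #2] limit_sell(price=102, qty=4): fills=none; bids=[-] asks=[#1:1@95 #2:4@102]
After op 3 [order #3] market_sell(qty=6): fills=none; bids=[-] asks=[#1:1@95 #2:4@102]
After op 4 [order #4] limit_sell(price=95, qty=2): fills=none; bids=[-] asks=[#1:1@95 #4:2@95 #2:4@102]
After op 5 [order #5] limit_sell(price=95, qty=8): fills=none; bids=[-] asks=[#1:1@95 #4:2@95 #5:8@95 #2:4@102]
After op 6 [order #6] limit_sell(price=104, qty=8): fills=none; bids=[-] asks=[#1:1@95 #4:2@95 #5:8@95 #2:4@102 #6:8@104]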